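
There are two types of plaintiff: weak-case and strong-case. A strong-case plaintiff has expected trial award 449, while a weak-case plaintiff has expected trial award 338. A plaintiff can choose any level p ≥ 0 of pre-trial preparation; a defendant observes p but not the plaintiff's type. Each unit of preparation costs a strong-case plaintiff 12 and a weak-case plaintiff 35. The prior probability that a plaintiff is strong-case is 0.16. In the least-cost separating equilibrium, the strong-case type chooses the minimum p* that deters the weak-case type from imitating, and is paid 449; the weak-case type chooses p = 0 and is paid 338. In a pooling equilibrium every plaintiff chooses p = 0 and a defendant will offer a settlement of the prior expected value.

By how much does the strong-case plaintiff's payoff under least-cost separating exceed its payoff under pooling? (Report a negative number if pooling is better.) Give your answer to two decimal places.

Least-cost separating signal: p* solves 338 = 449 − 35·p*, so p* = (449 − 338)/35 ≈ 3.1714.
Strong-case type's separating payoff: 449 − 12 × p* = 449 − 12 × (449 − 338)/35 = 449 − 1332/35 ≈ 410.9429.
Pooling payoff: 0.16 × 449 + 0.84 × 338 = 355.76.
Difference: 410.9429 − 355.76 = 55.1829, i.e. 55.18 to two decimal places.
The strong-case type prefers to separate.

55.18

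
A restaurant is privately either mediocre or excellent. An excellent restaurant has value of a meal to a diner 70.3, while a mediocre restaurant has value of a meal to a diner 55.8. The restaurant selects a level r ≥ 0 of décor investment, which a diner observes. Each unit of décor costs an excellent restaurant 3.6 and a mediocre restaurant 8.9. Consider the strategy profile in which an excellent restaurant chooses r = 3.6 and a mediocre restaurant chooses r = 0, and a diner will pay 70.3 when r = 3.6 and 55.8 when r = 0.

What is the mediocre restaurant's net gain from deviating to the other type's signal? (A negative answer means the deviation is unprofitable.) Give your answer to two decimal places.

Playing r = 0 the mediocre restaurant receives 55.8.
Deviating to r = 3.6 brings payment 70.3 at cost 8.9 × 3.6 = 32.04, netting 38.26.
Gain from deviating: 38.26 − 55.8 = -17.54.
The gain is negative, so the mediocre type's incentive-compatibility constraint is satisfied.

-17.54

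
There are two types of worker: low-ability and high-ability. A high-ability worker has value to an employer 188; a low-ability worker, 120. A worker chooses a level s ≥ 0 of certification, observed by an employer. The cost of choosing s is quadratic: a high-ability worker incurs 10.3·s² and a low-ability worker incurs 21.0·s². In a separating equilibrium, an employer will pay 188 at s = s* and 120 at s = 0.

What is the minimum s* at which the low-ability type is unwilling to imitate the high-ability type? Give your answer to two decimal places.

The low-ability type at s = 0 receives 120; imitating at s* yields 188 − 21.0·s*².
Indifference: 120 = 188 − 21.0·s*², so s*² = (188 − 120) / 21.0 ≈ 3.2381.
s* = √3.2381 ≈ 1.80.

1.80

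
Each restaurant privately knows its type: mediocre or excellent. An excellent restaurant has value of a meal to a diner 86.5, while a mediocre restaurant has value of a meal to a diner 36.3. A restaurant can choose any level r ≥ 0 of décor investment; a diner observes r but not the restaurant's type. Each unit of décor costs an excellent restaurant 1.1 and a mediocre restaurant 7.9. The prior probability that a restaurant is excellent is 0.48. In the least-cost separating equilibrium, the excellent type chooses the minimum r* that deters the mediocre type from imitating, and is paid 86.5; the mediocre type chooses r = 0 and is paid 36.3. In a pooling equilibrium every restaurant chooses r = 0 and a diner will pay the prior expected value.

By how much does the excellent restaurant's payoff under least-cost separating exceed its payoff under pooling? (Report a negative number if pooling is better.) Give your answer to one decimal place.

Least-cost separating signal: r* solves 36.3 = 86.5 − 7.9·r*, so r* = (86.5 − 36.3)/7.9 ≈ 6.3544.
Excellent type's separating payoff: 86.5 − 1.1 × r* = 86.5 − 1.1 × (86.5 − 36.3)/7.9 = 86.5 − 55.22/7.9 ≈ 79.510.
Pooling payoff: 0.48 × 86.5 + 0.52 × 36.3 = 60.396.
Difference: 79.510 − 60.396 = 19.114, i.e. 19.1 to one decimal place.
The excellent type prefers to separate.

19.1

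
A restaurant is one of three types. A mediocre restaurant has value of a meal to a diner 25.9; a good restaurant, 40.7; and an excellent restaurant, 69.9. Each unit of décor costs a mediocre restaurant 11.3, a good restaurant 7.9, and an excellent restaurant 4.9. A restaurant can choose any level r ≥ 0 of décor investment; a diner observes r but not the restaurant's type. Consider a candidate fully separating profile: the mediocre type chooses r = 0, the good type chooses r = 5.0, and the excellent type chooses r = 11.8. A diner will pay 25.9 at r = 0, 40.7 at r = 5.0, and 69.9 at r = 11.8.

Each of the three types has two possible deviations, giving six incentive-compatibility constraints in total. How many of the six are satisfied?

Excellent (own payoff 69.9 − 4.9×11.8 = 12.08): to r=0 gives 25.9 → profitable ✗; to r=5.0 gives 40.7 − 4.9×5.0 = 16.2 → profitable ✗.
Good (own payoff 40.7 − 7.9×5.0 = 1.2): to r=0 gives 25.9 → profitable ✗; to r=11.8 gives 69.9 − 7.9×11.8 = -23.32 → no gain ✓.
Mediocre (own payoff 25.9): to r=5.0 gives 40.7 − 11.3×5.0 = -15.8 → no gain ✓; to r=11.8 gives 69.9 − 11.3×11.8 = -63.44 → no gain ✓.
3 of the 6 constraints hold; not an equilibrium.

3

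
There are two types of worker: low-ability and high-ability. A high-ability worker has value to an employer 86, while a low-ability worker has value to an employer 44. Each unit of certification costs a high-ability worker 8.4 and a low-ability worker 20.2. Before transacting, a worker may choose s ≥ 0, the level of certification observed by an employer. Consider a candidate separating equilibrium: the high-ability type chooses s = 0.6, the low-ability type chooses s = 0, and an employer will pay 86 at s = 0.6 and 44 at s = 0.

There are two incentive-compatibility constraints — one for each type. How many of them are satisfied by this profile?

1

High-ability type: signal → 86 − 8.4 × 0.6 = 80.96; deviate to 0 → 44. IC holds (80.96 ≥ 44).
Low-ability type: stay at 0 → 44; mimic → 86 − 20.2 × 0.6 = 73.88. IC fails (44 < 73.88).
1 of 2 constraints hold, so this profile is not an equilibrium.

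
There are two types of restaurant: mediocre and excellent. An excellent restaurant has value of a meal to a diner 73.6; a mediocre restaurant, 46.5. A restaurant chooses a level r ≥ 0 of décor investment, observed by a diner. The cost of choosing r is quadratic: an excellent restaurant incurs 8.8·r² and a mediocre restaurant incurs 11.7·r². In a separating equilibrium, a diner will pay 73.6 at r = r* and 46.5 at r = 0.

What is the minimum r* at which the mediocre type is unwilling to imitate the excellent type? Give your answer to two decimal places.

1.52

The mediocre type at r = 0 receives 46.5; imitating at r* yields 73.6 − 11.7·r*².
Indifference: 46.5 = 73.6 − 11.7·r*², so r*² = (73.6 − 46.5) / 11.7 ≈ 2.3162.
r* = √2.3162 ≈ 1.52.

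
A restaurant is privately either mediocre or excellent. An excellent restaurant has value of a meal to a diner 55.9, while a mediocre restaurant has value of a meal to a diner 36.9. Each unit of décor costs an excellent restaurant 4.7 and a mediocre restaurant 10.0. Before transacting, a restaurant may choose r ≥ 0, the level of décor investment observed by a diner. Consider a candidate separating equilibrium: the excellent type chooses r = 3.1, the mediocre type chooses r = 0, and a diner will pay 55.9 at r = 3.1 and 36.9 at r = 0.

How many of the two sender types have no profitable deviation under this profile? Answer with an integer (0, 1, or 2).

2

Excellent type: signal → 55.9 − 4.7 × 3.1 = 41.33; deviate to 0 → 36.9. IC holds (41.33 ≥ 36.9).
Mediocre type: stay at 0 → 36.9; mimic → 55.9 − 10.0 × 3.1 = 24.9. IC holds (36.9 ≥ 24.9).
2 of 2 constraints hold, so this is a separating equilibrium.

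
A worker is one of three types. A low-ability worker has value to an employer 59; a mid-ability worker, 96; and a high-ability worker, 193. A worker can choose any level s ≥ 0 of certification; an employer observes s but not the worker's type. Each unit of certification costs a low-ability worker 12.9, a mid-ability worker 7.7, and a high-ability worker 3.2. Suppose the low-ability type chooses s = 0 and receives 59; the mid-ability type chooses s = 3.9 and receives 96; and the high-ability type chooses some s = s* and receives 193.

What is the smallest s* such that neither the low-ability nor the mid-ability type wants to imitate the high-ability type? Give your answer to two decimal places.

16.50

Mid-ability type (on-path payoff 96 − 7.7×3.9 = 65.97) won't mimic when 65.97 ≥ 193 − 7.7·s*, i.e. s* ≥ 16.50.
Low-ability type (on-path payoff 59) won't mimic when 59 ≥ 193 − 12.9·s*, i.e. s* ≥ 10.39.
Both must hold, so s* = max(10.39, 16.50) = 16.50. The mid-ability type's constraint binds.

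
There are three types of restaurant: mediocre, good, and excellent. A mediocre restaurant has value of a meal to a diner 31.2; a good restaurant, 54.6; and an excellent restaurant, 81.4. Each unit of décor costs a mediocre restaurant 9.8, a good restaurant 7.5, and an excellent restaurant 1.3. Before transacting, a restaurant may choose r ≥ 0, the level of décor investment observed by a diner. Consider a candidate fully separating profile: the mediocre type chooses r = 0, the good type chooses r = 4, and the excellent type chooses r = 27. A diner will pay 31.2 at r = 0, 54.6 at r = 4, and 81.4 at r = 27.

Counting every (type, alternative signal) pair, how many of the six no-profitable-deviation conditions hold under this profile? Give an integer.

4

Good (own payoff 54.6 − 7.5×4 = 24.6): to r=0 gives 31.2 → profitable ✗; to r=27 gives 81.4 − 7.5×27 = -121.1 → no gain ✓.
Excellent (own payoff 81.4 − 1.3×27 = 46.3): to r=0 gives 31.2 → no gain ✓; to r=4 gives 54.6 − 1.3×4 = 49.4 → profitable ✗.
Mediocre (own payoff 31.2): to r=4 gives 54.6 − 9.8×4 = 15.4 → no gain ✓; to r=27 gives 81.4 − 9.8×27 = -183.2 → no gain ✓.
4 of the 6 constraints hold; not an equilibrium.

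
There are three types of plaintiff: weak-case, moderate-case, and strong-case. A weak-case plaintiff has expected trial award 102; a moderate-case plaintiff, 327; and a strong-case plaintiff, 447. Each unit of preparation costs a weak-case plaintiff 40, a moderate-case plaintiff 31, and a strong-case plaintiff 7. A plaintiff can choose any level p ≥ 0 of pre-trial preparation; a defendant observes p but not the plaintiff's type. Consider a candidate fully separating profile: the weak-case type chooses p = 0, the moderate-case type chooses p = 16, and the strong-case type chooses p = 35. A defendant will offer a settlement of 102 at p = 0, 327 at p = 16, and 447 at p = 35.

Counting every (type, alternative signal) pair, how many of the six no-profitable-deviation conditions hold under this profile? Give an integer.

Strong-case (own payoff 447 − 7×35 = 202): to p=0 gives 102 → no gain ✓; to p=16 gives 327 − 7×16 = 215 → profitable ✗.
Moderate-case (own payoff 327 − 31×16 = -169): to p=0 gives 102 → profitable ✗; to p=35 gives 447 − 31×35 = -638 → no gain ✓.
Weak-case (own payoff 102): to p=16 gives 327 − 40×16 = -313 → no gain ✓; to p=35 gives 447 − 40×35 = -953 → no gain ✓.
4 of the 6 constraints hold; not an equilibrium.

4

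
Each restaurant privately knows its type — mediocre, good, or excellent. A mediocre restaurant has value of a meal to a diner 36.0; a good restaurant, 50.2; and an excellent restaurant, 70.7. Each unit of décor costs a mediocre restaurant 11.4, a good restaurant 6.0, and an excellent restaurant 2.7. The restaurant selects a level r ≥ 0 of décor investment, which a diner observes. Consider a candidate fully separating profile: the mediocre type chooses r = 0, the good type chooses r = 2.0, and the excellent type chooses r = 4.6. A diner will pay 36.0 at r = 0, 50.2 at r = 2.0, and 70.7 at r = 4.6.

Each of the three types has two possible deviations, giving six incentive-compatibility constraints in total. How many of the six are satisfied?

5

Good (own payoff 50.2 − 6.0×2.0 = 38.2): to r=0 gives 36.0 → no gain ✓; to r=4.6 gives 70.7 − 6.0×4.6 = 43.1 → profitable ✗.
Mediocre (own payoff 36.0): to r=2.0 gives 50.2 − 11.4×2.0 = 27.4 → no gain ✓; to r=4.6 gives 70.7 − 11.4×4.6 = 18.26 → no gain ✓.
Excellent (own payoff 70.7 − 2.7×4.6 = 58.28): to r=0 gives 36.0 → no gain ✓; to r=2.0 gives 50.2 − 2.7×2.0 = 44.8 → no gain ✓.
5 of the 6 constraints hold; not an equilibrium.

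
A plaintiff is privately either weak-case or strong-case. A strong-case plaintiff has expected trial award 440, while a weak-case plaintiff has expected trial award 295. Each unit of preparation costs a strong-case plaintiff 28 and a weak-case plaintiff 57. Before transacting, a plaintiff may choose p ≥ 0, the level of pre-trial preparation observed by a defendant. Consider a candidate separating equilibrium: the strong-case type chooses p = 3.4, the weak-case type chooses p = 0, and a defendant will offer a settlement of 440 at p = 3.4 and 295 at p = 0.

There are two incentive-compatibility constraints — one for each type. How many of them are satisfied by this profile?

Strong-case type: signal → 440 − 28 × 3.4 = 344.8; deviate to 0 → 295. IC holds (344.8 ≥ 295).
Weak-case type: stay at 0 → 295; mimic → 440 − 57 × 3.4 = 246.2. IC holds (295 ≥ 246.2).
2 of 2 constraints hold, so this is a separating equilibrium.

2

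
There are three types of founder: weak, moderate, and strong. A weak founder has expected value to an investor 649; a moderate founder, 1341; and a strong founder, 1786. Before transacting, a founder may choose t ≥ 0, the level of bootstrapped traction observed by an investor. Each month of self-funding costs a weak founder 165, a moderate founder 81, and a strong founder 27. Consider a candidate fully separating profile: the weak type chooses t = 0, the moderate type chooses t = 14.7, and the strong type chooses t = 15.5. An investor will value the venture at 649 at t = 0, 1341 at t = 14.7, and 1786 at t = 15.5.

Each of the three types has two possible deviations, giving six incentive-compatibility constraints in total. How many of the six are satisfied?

4

Strong (own payoff 1786 − 27×15.5 = 1367.5): to t=0 gives 649 → no gain ✓; to t=14.7 gives 1341 − 27×14.7 = 944.1 → no gain ✓.
Moderate (own payoff 1341 − 81×14.7 = 150.3): to t=0 gives 649 → profitable ✗; to t=15.5 gives 1786 − 81×15.5 = 530.5 → profitable ✗.
Weak (own payoff 649): to t=14.7 gives 1341 − 165×14.7 = -1084.5 → no gain ✓; to t=15.5 gives 1786 − 165×15.5 = -771.5 → no gain ✓.
4 of the 6 constraints hold; not an equilibrium.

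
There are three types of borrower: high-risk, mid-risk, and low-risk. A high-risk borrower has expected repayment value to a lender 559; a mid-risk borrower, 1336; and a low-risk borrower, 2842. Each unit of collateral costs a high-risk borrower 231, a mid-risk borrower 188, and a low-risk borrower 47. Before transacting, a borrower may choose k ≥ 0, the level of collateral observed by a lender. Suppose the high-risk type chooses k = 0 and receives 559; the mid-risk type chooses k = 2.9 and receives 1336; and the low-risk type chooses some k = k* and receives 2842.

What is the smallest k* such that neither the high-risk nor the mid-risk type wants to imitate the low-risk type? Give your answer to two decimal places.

Mid-risk type (on-path payoff 1336 − 188×2.9 = 790.8) won't mimic when 790.8 ≥ 2842 − 188·k*, i.e. k* ≥ 10.91.
High-risk type (on-path payoff 559) won't mimic when 559 ≥ 2842 − 231·k*, i.e. k* ≥ 9.88.
Both must hold, so k* = max(9.88, 10.91) = 10.91. The mid-risk type's constraint binds.

10.91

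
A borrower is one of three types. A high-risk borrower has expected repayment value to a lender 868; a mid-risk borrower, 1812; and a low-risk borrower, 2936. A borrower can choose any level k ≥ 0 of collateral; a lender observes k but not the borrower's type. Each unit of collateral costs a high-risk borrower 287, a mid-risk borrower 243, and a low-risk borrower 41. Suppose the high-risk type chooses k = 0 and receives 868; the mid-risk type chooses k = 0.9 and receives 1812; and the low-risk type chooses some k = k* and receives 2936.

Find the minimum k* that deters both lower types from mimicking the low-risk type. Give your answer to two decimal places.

7.21

High-risk type (on-path payoff 868) won't mimic when 868 ≥ 2936 − 287·k*, i.e. k* ≥ 7.21.
Mid-risk type (on-path payoff 1812 − 243×0.9 = 1593.3) won't mimic when 1593.3 ≥ 2936 − 243·k*, i.e. k* ≥ 5.53.
Both must hold, so k* = max(7.21, 5.53) = 7.21. The high-risk type's constraint binds.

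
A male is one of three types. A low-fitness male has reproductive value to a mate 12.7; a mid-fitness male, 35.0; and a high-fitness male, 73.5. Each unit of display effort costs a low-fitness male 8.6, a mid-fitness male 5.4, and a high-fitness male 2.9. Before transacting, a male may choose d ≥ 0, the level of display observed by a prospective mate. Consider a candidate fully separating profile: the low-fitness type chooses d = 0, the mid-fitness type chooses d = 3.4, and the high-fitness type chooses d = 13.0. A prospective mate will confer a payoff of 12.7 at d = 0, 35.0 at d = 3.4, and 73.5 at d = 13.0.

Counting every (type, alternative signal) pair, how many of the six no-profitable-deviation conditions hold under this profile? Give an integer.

High-fitness (own payoff 73.5 − 2.9×13.0 = 35.8): to d=0 gives 12.7 → no gain ✓; to d=3.4 gives 35.0 − 2.9×3.4 = 25.14 → no gain ✓.
Low-fitness (own payoff 12.7): to d=3.4 gives 35.0 − 8.6×3.4 = 5.76 → no gain ✓; to d=13.0 gives 73.5 − 8.6×13.0 = -38.3 → no gain ✓.
Mid-fitness (own payoff 35.0 − 5.4×3.4 = 16.64): to d=0 gives 12.7 → no gain ✓; to d=13.0 gives 73.5 − 5.4×13.0 = 3.3 → no gain ✓.
6 of the 6 constraints hold; this profile is a separating equilibrium.

6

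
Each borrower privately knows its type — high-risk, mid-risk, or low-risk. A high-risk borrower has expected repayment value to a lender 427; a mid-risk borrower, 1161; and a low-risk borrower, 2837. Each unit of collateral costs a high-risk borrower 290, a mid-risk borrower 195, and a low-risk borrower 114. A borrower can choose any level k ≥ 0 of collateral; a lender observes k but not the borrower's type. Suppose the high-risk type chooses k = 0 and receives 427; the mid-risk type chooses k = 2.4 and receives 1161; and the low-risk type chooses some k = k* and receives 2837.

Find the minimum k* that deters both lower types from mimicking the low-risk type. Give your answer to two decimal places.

10.99

Mid-risk type (on-path payoff 1161 − 195×2.4 = 693) won't mimic when 693 ≥ 2837 − 195·k*, i.e. k* ≥ 10.99.
High-risk type (on-path payoff 427) won't mimic when 427 ≥ 2837 − 290·k*, i.e. k* ≥ 8.31.
Both must hold, so k* = max(8.31, 10.99) = 10.99. The mid-risk type's constraint binds.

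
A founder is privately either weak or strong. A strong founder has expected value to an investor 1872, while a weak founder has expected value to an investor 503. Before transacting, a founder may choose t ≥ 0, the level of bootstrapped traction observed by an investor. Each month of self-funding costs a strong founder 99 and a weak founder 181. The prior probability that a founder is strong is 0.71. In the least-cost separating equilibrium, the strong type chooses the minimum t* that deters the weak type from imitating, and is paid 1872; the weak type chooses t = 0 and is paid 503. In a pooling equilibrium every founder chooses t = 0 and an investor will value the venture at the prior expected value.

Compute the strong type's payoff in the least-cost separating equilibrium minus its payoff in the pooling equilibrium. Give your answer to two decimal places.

Least-cost separating signal: t* solves 503 = 1872 − 181·t*, so t* = (1872 − 503)/181 ≈ 7.5635.
Strong type's separating payoff: 1872 − 99 × t* = 1872 − 99 × (1872 − 503)/181 = 1872 − 135531/181 ≈ 1123.2099.
Pooling payoff: 0.71 × 1872 + 0.29 × 503 = 1474.99.
Difference: 1123.2099 − 1474.99 = -351.7801, i.e. -351.78 to two decimal places.
The strong type would prefer the pooling outcome.

-351.78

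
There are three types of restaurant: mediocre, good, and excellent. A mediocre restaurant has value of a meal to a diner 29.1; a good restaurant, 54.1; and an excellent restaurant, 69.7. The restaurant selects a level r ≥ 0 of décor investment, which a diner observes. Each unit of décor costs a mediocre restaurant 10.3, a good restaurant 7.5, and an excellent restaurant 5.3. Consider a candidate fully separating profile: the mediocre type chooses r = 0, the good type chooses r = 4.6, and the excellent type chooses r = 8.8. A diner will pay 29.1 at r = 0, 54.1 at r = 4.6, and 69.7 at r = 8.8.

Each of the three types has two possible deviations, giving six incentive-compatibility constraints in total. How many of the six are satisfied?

3

Mediocre (own payoff 29.1): to r=4.6 gives 54.1 − 10.3×4.6 = 6.72 → no gain ✓; to r=8.8 gives 69.7 − 10.3×8.8 = -20.94 → no gain ✓.
Good (own payoff 54.1 − 7.5×4.6 = 19.6): to r=0 gives 29.1 → profitable ✗; to r=8.8 gives 69.7 − 7.5×8.8 = 3.7 → no gain ✓.
Excellent (own payoff 69.7 − 5.3×8.8 = 23.06): to r=0 gives 29.1 → profitable ✗; to r=4.6 gives 54.1 − 5.3×4.6 = 29.72 → profitable ✗.
3 of the 6 constraints hold; not an equilibrium.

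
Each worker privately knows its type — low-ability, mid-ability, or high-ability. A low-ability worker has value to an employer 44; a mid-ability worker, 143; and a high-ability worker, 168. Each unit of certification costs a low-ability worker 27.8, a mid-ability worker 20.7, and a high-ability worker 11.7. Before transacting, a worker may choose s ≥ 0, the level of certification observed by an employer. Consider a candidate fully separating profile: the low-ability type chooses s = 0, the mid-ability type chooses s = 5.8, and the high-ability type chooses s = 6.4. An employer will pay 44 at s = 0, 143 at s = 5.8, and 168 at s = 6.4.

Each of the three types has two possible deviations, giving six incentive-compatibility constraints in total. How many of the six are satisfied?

Low-ability (own payoff 44): to s=5.8 gives 143 − 27.8×5.8 = -18.24 → no gain ✓; to s=6.4 gives 168 − 27.8×6.4 = -9.92 → no gain ✓.
Mid-ability (own payoff 143 − 20.7×5.8 = 22.94): to s=0 gives 44 → profitable ✗; to s=6.4 gives 168 − 20.7×6.4 = 35.52 → profitable ✗.
High-ability (own payoff 168 − 11.7×6.4 = 93.12): to s=0 gives 44 → no gain ✓; to s=5.8 gives 143 − 11.7×5.8 = 75.14 → no gain ✓.
4 of the 6 constraints hold; not an equilibrium.

4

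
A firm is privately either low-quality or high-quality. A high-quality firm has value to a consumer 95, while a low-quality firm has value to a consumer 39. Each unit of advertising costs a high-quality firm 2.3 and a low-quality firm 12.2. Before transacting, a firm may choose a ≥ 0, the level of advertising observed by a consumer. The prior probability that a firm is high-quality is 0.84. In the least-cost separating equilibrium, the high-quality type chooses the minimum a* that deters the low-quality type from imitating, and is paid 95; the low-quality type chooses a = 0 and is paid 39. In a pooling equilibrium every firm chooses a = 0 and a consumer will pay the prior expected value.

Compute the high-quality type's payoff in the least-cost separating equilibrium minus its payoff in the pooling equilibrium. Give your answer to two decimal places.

Least-cost separating signal: a* solves 39 = 95 − 12.2·a*, so a* = (95 − 39)/12.2 ≈ 4.5902.
High-quality type's separating payoff: 95 − 2.3 × a* = 95 − 2.3 × (95 − 39)/12.2 = 95 − 128.8/12.2 ≈ 84.4426.
Pooling payoff: 0.84 × 95 + 0.16 × 39 = 86.04.
Difference: 84.4426 − 86.04 = -1.5974, i.e. -1.60 to two decimal places.
The high-quality type would prefer the pooling outcome.

-1.60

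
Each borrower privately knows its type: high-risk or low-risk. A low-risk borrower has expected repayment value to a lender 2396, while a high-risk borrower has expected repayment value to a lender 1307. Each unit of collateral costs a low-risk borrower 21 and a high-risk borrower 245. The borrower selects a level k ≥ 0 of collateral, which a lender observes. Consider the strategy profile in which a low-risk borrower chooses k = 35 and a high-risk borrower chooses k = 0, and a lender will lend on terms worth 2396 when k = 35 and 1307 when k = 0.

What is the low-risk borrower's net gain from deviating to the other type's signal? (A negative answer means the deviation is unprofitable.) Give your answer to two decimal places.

-354.00

Playing k = 35 the low-risk borrower receives 2396 − 21 × 35 = 1661.
Deviating to k = 0 yields 1307 instead.
Gain from deviating: 1307 − 1661 = -354.00.
The gain is negative, so the low-risk type's incentive-compatibility constraint is satisfied.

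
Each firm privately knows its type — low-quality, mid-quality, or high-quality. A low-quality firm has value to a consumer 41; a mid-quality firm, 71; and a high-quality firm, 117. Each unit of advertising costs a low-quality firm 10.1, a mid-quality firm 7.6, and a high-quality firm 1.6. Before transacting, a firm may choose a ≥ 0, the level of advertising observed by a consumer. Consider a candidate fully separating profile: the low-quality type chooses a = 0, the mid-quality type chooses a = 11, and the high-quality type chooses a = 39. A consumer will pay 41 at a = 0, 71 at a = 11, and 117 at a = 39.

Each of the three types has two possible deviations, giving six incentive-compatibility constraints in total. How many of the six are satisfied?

High-quality (own payoff 117 − 1.6×39 = 54.6): to a=0 gives 41 → no gain ✓; to a=11 gives 71 − 1.6×11 = 53.4 → no gain ✓.
Mid-quality (own payoff 71 − 7.6×11 = -12.6): to a=0 gives 41 → profitable ✗; to a=39 gives 117 − 7.6×39 = -179.4 → no gain ✓.
Low-quality (own payoff 41): to a=11 gives 71 − 10.1×11 = -40.1 → no gain ✓; to a=39 gives 117 − 10.1×39 = -276.9 → no gain ✓.
5 of the 6 constraints hold; not an equilibrium.

5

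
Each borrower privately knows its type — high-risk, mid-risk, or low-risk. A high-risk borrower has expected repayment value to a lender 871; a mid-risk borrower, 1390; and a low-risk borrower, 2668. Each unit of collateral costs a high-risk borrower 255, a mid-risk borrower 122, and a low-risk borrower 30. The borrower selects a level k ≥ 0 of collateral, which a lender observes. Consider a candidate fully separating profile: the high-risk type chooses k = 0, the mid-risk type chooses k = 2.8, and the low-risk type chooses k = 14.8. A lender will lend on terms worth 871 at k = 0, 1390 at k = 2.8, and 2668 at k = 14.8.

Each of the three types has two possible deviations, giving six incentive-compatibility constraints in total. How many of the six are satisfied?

6

Mid-risk (own payoff 1390 − 122×2.8 = 1048.4): to k=0 gives 871 → no gain ✓; to k=14.8 gives 2668 − 122×14.8 = 862.4 → no gain ✓.
Low-risk (own payoff 2668 − 30×14.8 = 2224): to k=0 gives 871 → no gain ✓; to k=2.8 gives 1390 − 30×2.8 = 1306 → no gain ✓.
High-risk (own payoff 871): to k=2.8 gives 1390 − 255×2.8 = 676 → no gain ✓; to k=14.8 gives 2668 − 255×14.8 = -1106 → no gain ✓.
6 of the 6 constraints hold; this profile is a separating equilibrium.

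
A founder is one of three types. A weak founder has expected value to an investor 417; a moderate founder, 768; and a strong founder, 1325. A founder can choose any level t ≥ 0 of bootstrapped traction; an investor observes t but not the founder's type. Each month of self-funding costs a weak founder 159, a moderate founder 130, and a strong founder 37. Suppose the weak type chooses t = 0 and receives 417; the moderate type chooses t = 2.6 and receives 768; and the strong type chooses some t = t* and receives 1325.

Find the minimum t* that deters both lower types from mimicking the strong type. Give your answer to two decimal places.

6.88

Weak type (on-path payoff 417) won't mimic when 417 ≥ 1325 − 159·t*, i.e. t* ≥ 5.71.
Moderate type (on-path payoff 768 − 130×2.6 = 430) won't mimic when 430 ≥ 1325 − 130·t*, i.e. t* ≥ 6.88.
Both must hold, so t* = max(5.71, 6.88) = 6.88. The moderate type's constraint binds.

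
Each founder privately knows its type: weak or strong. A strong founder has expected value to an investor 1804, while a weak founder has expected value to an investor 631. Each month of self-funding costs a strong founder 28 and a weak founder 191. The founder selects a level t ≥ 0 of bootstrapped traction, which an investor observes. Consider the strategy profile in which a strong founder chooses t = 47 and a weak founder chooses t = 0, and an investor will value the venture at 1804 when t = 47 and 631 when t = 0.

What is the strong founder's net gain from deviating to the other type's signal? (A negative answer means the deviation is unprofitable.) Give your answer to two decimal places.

Playing t = 47 the strong founder receives 1804 − 28 × 47 = 488.
Deviating to t = 0 yields 631 instead.
Gain from deviating: 631 − 488 = 143.00.
The gain is positive, so the strong type's incentive-compatibility constraint is violated — this profile is not a separating equilibrium.

143.00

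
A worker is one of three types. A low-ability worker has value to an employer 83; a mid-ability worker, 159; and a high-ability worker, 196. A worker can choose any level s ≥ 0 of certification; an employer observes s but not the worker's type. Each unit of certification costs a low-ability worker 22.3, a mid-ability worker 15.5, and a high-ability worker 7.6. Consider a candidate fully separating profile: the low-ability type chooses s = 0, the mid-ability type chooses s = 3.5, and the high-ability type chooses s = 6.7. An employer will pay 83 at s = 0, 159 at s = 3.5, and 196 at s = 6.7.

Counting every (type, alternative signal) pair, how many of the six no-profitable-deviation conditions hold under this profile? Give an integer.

6

Low-ability (own payoff 83): to s=3.5 gives 159 − 22.3×3.5 = 80.95 → no gain ✓; to s=6.7 gives 196 − 22.3×6.7 = 46.59 → no gain ✓.
High-ability (own payoff 196 − 7.6×6.7 = 145.08): to s=0 gives 83 → no gain ✓; to s=3.5 gives 159 − 7.6×3.5 = 132.4 → no gain ✓.
Mid-ability (own payoff 159 − 15.5×3.5 = 104.75): to s=0 gives 83 → no gain ✓; to s=6.7 gives 196 − 15.5×6.7 = 92.15 → no gain ✓.
6 of the 6 constraints hold; this profile is a separating equilibrium.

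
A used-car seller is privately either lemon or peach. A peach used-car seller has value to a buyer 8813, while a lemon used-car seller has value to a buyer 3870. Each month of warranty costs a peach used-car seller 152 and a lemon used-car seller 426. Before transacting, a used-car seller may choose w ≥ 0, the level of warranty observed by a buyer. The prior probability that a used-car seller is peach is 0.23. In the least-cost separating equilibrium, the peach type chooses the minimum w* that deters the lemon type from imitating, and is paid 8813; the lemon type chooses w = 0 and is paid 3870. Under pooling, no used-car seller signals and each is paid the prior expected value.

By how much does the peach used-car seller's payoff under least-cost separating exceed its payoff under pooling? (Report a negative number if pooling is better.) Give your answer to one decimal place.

Least-cost separating signal: w* solves 3870 = 8813 − 426·w*, so w* = (8813 − 3870)/426 ≈ 11.6033.
Peach type's separating payoff: 8813 − 152 × w* = 8813 − 152 × (8813 − 3870)/426 = 8813 − 751336/426 ≈ 7049.300.
Pooling payoff: 0.23 × 8813 + 0.77 × 3870 = 5006.89.
Difference: 7049.300 − 5006.89 = 2042.41, i.e. 2042.4 to one decimal place.
The peach type prefers to separate.

2042.4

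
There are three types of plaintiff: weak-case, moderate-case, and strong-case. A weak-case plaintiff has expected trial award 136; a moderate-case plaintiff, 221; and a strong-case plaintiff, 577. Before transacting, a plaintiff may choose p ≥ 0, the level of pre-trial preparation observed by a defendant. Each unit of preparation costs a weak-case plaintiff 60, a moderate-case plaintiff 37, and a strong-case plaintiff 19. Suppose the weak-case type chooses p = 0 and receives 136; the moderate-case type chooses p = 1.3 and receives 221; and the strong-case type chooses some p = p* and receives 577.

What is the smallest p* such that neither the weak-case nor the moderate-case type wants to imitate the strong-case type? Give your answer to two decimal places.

Moderate-case type (on-path payoff 221 − 37×1.3 = 172.9) won't mimic when 172.9 ≥ 577 − 37·p*, i.e. p* ≥ 10.92.
Weak-case type (on-path payoff 136) won't mimic when 136 ≥ 577 − 60·p*, i.e. p* ≥ 7.35.
Both must hold, so p* = max(7.35, 10.92) = 10.92. The moderate-case type's constraint binds.

10.92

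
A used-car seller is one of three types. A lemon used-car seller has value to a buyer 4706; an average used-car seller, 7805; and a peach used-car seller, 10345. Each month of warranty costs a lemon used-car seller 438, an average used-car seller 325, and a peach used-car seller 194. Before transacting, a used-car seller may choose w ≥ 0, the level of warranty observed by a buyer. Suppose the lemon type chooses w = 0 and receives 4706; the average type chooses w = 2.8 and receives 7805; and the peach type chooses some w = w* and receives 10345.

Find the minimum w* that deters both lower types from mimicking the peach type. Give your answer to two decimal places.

12.87

Lemon type (on-path payoff 4706) won't mimic when 4706 ≥ 10345 − 438·w*, i.e. w* ≥ 12.87.
Average type (on-path payoff 7805 − 325×2.8 = 6895) won't mimic when 6895 ≥ 10345 − 325·w*, i.e. w* ≥ 10.62.
Both must hold, so w* = max(12.87, 10.62) = 12.87. The lemon type's constraint binds.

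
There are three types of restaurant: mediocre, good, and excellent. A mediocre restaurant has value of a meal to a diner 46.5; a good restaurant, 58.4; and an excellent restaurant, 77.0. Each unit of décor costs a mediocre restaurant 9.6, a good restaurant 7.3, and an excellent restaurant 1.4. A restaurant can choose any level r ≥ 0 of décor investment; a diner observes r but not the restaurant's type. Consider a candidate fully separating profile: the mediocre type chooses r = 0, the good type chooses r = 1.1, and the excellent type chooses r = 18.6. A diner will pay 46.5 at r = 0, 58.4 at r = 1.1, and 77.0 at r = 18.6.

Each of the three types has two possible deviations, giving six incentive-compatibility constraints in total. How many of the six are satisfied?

4

Good (own payoff 58.4 − 7.3×1.1 = 50.37): to r=0 gives 46.5 → no gain ✓; to r=18.6 gives 77.0 − 7.3×18.6 = -58.78 → no gain ✓.
Excellent (own payoff 77.0 − 1.4×18.6 = 50.96): to r=0 gives 46.5 → no gain ✓; to r=1.1 gives 58.4 − 1.4×1.1 = 56.86 → profitable ✗.
Mediocre (own payoff 46.5): to r=1.1 gives 58.4 − 9.6×1.1 = 47.84 → profitable ✗; to r=18.6 gives 77.0 − 9.6×18.6 = -101.56 → no gain ✓.
4 of the 6 constraints hold; not an equilibrium.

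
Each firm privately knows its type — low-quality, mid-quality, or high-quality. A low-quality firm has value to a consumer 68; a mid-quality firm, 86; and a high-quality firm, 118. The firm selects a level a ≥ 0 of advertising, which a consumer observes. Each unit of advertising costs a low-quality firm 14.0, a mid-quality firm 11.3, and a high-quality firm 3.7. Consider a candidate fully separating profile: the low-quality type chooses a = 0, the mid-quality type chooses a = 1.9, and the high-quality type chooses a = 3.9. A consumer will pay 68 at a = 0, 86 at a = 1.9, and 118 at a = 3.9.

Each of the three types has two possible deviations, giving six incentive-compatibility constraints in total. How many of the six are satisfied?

Mid-quality (own payoff 86 − 11.3×1.9 = 64.53): to a=0 gives 68 → profitable ✗; to a=3.9 gives 118 − 11.3×3.9 = 73.93 → profitable ✗.
High-quality (own payoff 118 − 3.7×3.9 = 103.57): to a=0 gives 68 → no gain ✓; to a=1.9 gives 86 − 3.7×1.9 = 78.97 → no gain ✓.
Low-quality (own payoff 68): to a=1.9 gives 86 − 14.0×1.9 = 59.4 → no gain ✓; to a=3.9 gives 118 − 14.0×3.9 = 63.4 → no gain ✓.
4 of the 6 constraints hold; not an equilibrium.

4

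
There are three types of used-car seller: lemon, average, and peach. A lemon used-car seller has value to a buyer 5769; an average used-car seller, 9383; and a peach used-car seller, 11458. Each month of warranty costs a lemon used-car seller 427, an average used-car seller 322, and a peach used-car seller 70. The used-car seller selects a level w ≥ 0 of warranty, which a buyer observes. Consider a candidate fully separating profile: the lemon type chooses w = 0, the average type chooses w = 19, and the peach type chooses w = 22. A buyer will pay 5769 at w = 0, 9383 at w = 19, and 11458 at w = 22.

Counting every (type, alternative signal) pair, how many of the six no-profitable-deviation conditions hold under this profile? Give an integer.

Lemon (own payoff 5769): to w=19 gives 9383 − 427×19 = 1270 → no gain ✓; to w=22 gives 11458 − 427×22 = 2064 → no gain ✓.
Peach (own payoff 11458 − 70×22 = 9918): to w=0 gives 5769 → no gain ✓; to w=19 gives 9383 − 70×19 = 8053 → no gain ✓.
Average (own payoff 9383 − 322×19 = 3265): to w=0 gives 5769 → profitable ✗; to w=22 gives 11458 − 322×22 = 4374 → profitable ✗.
4 of the 6 constraints hold; not an equilibrium.

4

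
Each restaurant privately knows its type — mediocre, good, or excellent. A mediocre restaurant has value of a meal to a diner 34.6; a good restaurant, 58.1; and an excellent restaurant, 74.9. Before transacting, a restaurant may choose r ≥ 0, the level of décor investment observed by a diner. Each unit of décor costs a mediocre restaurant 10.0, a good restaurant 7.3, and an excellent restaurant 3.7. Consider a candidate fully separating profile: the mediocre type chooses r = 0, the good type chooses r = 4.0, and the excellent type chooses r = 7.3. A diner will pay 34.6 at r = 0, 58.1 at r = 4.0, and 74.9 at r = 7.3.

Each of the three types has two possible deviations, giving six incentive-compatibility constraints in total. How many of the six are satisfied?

Excellent (own payoff 74.9 − 3.7×7.3 = 47.89): to r=0 gives 34.6 → no gain ✓; to r=4.0 gives 58.1 − 3.7×4.0 = 43.3 → no gain ✓.
Good (own payoff 58.1 − 7.3×4.0 = 28.9): to r=0 gives 34.6 → profitable ✗; to r=7.3 gives 74.9 − 7.3×7.3 = 21.61 → no gain ✓.
Mediocre (own payoff 34.6): to r=4.0 gives 58.1 − 10.0×4.0 = 18.1 → no gain ✓; to r=7.3 gives 74.9 − 10.0×7.3 = 1.9 → no gain ✓.
5 of the 6 constraints hold; not an equilibrium.

5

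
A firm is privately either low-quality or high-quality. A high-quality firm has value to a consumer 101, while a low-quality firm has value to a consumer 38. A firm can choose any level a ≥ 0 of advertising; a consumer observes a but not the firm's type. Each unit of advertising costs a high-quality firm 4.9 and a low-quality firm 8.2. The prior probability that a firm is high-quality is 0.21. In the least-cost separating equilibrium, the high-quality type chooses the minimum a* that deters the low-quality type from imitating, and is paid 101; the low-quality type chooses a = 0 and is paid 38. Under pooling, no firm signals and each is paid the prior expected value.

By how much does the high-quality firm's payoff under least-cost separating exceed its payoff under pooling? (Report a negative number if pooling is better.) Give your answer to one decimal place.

Least-cost separating signal: a* solves 38 = 101 − 8.2·a*, so a* = (101 − 38)/8.2 ≈ 7.6829.
High-quality type's separating payoff: 101 − 4.9 × a* = 101 − 4.9 × (101 − 38)/8.2 = 101 − 308.7/8.2 ≈ 63.354.
Pooling payoff: 0.21 × 101 + 0.79 × 38 = 51.23.
Difference: 63.354 − 51.23 = 12.124, i.e. 12.1 to one decimal place.
The high-quality type prefers to separate.

12.1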